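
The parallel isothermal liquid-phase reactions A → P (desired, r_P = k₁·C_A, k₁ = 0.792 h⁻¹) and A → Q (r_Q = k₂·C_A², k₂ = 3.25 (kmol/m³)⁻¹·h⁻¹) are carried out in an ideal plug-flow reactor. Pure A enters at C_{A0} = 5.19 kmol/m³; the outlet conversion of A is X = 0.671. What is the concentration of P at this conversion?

0.250 kmol/m³

C_A = C_{A0}(1−X) = 1.708 kmol/m³.
Along a PFR/batch, dC_P/dC_A = −r_P/(r_P+r_Q) = −k₁/(k₁+k₂·C_A).
Integrating from C_{A0} to C_A: C_P = (0.792/3.25)·ln[(0.792+3.25·5.19)/(0.792+3.25·1.71)] = 0.2437·ln(17.66/6.341) = 0.2496 kmol/m³.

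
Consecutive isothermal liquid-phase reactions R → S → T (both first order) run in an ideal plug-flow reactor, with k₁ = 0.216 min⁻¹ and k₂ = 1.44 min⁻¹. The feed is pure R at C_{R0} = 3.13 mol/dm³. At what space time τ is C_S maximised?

The intermediate peaks when r₁ = r₂, i.e. k₁e^(−k₁τ) = k₂e^(−k₂τ), giving τ_opt = ln(k₂/k₁)/(k₂−k₁).
= ln(1.44/0.216)/(1.44−0.216) = ln(6.667)/1.224 = 1.897/1.224 = 1.55 min.

1.55 min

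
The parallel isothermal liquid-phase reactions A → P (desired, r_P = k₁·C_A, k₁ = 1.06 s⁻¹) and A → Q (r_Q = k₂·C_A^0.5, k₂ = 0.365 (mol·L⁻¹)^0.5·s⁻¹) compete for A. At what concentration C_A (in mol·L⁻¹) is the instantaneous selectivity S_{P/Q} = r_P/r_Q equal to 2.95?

1.03 mol·L⁻¹

S_{P/Q} = (k₁/k₂)·C_A^0.5 ⇒ C_A = (S·k₂/k₁)^(2).
= (2.95×0.365/1.06)^(2) = (1.016)^(2) = 1.03 mol·L⁻¹.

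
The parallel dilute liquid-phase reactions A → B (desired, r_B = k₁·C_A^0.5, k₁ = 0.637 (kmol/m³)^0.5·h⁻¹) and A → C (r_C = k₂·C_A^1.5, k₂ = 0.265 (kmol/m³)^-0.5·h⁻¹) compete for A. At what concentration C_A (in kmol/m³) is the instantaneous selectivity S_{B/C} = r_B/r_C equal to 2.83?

S_{B/C} = (k₁/k₂)·C_A⁻¹ ⇒ C_A = (S·k₂/k₁)^(-1).
= (2.83×0.265/0.637)^(-1) = (1.177)^(-1) = 0.849 kmol/m³.

0.849 kmol/m³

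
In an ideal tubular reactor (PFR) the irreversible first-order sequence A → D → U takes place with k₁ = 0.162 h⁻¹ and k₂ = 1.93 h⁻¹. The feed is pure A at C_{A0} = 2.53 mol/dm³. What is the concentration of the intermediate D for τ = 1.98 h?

The intermediate concentration in a first-order A→B→C sequence is C_D = k₁C_{A0}(e^(−k₁τ) − e^(−k₂τ))/(k₂−k₁).
e^(−k₁τ) = e^(−0.162×1.98) = e^(−0.3208) = 0.7256; e^(−k₂τ) = e^(−3.821) = 0.02190.
C_D = 0.162×2.53/(1.93−0.162) × (0.7256−0.02190) = 0.2318×0.7037 = 0.1631 mol/dm³.

0.163 mol/dm³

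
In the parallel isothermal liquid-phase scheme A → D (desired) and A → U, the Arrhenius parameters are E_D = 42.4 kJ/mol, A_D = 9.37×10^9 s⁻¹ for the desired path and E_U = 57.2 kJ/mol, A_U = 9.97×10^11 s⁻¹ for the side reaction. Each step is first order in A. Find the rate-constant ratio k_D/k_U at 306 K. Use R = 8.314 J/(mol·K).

With equal orders, S_{D/U} = k_D/k_U = (A_D/A_U)·exp[(E_U−E_D)/(RT)].
(E_U−E_D)/(RT) = (57.2−42.4)×10³/(8.314×306) = 14800/2544 = 5.817.
k_D/k_U = (9.37×10^9/9.97×10^11)·exp(5.817) = 0.009398 × 336.1 = 3.16.
Since E_D < E_U, lowering the temperature improves selectivity toward D.

3.16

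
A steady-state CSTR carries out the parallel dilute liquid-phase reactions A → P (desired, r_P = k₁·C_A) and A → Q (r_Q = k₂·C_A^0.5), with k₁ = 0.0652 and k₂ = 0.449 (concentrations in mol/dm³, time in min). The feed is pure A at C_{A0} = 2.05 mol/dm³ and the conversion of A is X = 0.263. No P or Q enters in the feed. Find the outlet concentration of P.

0.0817 mol/dm³

Exit C_A = C_{A0}(1−X) = 2.05×0.737 = 1.511 mol/dm³.
A CSTR operates uniformly at the exit composition, giving r_P = 0.09851 and r_Q = 0.5519 (each k·C_A^n at C_A = 1.511).
Fraction of consumed A going to P: r_P/(r_P+r_Q) = 0.1515.
C_P = 0.1515·C_{A0}·X = 0.1515×2.05×0.263 = 0.0817 mol/dm³.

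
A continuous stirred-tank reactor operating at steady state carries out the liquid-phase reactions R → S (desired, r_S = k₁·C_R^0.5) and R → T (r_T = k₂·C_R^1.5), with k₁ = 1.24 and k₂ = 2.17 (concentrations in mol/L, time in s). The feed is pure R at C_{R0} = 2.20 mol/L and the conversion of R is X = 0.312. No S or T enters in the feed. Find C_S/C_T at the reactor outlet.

0.378

Exit C_R = C_{R0}(1−X) = 2.20×0.688 = 1.514 mol/L.
Rates in a CSTR are evaluated at the outlet concentration: r_S = 1.24×1.514^0.5 = 1.526, r_T = 2.17×1.514^1.5 = 4.041.
Overall selectivity = C_S/C_T = r_Sτ/(r_Tτ) = r_S/r_T = 0.378.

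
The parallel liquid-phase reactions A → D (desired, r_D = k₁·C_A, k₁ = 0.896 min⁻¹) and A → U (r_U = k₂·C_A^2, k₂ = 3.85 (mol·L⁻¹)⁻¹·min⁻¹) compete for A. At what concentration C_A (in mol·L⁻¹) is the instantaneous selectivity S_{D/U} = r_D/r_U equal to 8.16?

0.0285 mol·L⁻¹

S_{D/U} = (k₁/k₂)·C_A⁻¹ ⇒ C_A = (S·k₂/k₁)^(-1).
= (8.16×3.85/0.896)^(-1) = (35.06)^(-1) = 0.0285 mol·L⁻¹.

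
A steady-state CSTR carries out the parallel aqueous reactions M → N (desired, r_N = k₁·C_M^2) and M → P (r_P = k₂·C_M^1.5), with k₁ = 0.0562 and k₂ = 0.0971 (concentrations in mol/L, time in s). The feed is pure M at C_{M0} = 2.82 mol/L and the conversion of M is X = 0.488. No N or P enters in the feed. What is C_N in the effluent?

Exit C_M = C_{M0}(1−X) = 2.82×0.512 = 1.444 mol/L.
In a CSTR the entire volume is at exit conditions, so r_N = 0.0562×1.444^2 = 0.1172 and r_P = 0.0971×1.444^1.5 = 0.1685.
Fraction of consumed M going to N: r_N/(r_N+r_P) = 0.4102.
C_N = 0.4102·C_{M0}·X = 0.4102×2.82×0.488 = 0.564 mol/L.

0.564 mol/L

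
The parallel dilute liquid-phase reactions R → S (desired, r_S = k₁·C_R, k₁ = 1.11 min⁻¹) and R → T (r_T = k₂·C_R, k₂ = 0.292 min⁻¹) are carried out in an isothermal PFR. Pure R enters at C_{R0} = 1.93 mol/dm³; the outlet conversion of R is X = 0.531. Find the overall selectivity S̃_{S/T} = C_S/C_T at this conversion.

C_R = C_{R0}(1−X) = 0.9052 mol/dm³.
Both paths are first order in R, so the instantaneous fraction to S is constant: dC_S/d(−C_R) = k₁/(k₁+k₂) = 0.7917.
C_S = 0.7917·(C_{R0}−C_R) = 0.7917×1.025 = 0.811 mol/dm³.
C_T = (C_{R0}−C_R)−C_S = 0.2134 mol/dm³; S̃_{S/T} = 0.8114/0.2134 = 3.80.

3.80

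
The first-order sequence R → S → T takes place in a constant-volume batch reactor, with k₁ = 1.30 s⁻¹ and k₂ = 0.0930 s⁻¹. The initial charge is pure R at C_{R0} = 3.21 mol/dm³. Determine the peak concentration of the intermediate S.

Evaluating C_S at t_opt = ln(k₂/k₁)/(k₂−k₁) gives C_{S,max}/C_{R0} = (k₁/k₂)^[k₂/(k₂−k₁)].
= (1.30/0.0930)^(0.0930/(0.0930−1.30)) = (13.98)^(-0.07705) = 0.8161.
C_{S,max} = 0.8161×3.21 = 2.62 mol/dm³.

2.62 mol/dm³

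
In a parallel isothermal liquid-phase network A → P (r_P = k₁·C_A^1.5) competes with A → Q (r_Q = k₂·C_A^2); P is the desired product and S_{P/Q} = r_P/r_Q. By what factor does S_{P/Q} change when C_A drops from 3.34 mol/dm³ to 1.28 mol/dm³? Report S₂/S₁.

1.62

S_{P/Q} = (k₁/k₂)·C_A^-0.5, so S₂/S₁ = (C_{A,2}/C_{A,1})^-0.5.
= (1.28/3.34)^(-0.5) = (0.3832)^(-0.5) = 1.62.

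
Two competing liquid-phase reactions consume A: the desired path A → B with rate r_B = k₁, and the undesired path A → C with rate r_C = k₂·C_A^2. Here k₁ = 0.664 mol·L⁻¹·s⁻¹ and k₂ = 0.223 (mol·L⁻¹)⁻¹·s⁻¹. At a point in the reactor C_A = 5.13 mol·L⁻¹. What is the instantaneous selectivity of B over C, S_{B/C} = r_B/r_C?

S_{B/C} = r_B/r_C = (k₁)/(k₂·C_A^2) = (k₁/k₂)·C_A^-2.
= (0.664) / (0.223×5.130^2) = 0.6640/5.869 = 0.113.

0.113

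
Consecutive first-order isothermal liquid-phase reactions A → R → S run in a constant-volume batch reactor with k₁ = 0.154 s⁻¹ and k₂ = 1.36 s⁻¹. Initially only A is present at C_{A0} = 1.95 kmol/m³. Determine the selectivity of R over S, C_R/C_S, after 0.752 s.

Solving the coupled first-order balances gives C_R(t) = [k₁/(k₂−k₁)]·C_{A0}·(e^(−k₁t) − e^(−k₂t)).
e^(−k₁t) = e^(−0.154×0.752) = e^(−0.1158) = 0.8906; e^(−k₂t) = e^(−1.023) = 0.3596.
C_R = 0.154×1.95/(1.36−0.154) × (0.8906−0.3596) = 0.2490×0.5310 = 0.1322 kmol/m³.
C_A = C_{A0}e^(−k₁t) = 1.737 kmol/m³, so C_S = C_{A0}−C_A−C_R = 0.08101 kmol/m³; C_R/C_S = 1.63.

1.63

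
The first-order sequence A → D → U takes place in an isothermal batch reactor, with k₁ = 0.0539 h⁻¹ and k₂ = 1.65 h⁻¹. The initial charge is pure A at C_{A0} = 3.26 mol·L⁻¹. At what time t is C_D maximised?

2.14 h

For first-order series the maximum of C_D occurs at t_opt = ln(k₂/k₁)/(k₂−k₁).
= ln(1.65/0.0539)/(1.65−0.0539) = ln(30.61)/1.596 = 3.421/1.596 = 2.14 h.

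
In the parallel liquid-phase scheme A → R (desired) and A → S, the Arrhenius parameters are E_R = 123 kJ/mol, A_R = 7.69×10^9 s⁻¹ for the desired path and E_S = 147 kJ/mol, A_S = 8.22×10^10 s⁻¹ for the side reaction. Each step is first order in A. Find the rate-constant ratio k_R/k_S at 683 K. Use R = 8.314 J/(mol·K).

6.41

With equal orders, S_{R/S} = k_R/k_S = (A_R/A_S)·exp[(E_S−E_R)/(RT)].
(E_S−E_R)/(RT) = (147−123)×10³/(8.314×683) = 24000/5678 = 4.226.
k_R/k_S = (7.69×10^9/8.22×10^10)·exp(4.226) = 0.09355 × 68.48 = 6.41.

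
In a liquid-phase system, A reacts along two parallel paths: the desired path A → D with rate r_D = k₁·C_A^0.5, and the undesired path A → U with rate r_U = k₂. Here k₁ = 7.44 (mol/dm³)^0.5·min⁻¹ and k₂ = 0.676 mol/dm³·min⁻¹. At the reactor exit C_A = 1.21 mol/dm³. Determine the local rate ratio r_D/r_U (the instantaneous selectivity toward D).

S_{D/U} = r_D/r_U = (k₁·C_A^0.5)/(k₂) = (k₁/k₂)·C_A^0.5.
= (7.44×1.210^0.5) / (0.676) = 8.184/0.6760 = 12.1.

12.1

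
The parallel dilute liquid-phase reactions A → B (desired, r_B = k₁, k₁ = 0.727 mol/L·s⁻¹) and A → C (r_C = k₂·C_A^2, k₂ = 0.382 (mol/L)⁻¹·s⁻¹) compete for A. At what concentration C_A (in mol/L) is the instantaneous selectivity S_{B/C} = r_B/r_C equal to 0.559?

1.85 mol/L

S_{B/C} = (k₁/k₂)·C_A^-2 ⇒ C_A = (S·k₂/k₁)^(-0.5).
= (0.559×0.382/0.727)^(-0.5) = (0.2937)^(-0.5) = 1.85 mol/L.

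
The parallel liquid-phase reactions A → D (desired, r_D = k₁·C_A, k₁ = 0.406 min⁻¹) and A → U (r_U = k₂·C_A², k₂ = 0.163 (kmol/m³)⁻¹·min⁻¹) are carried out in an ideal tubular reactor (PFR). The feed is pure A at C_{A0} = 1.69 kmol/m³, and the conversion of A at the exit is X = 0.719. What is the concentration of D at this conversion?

C_A = C_{A0}(1−X) = 0.4749 kmol/m³.
Along a PFR/batch, dC_D/dC_A = −r_D/(r_D+r_U) = −k₁/(k₁+k₂·C_A).
Integrating from C_{A0} to C_A: C_D = (0.406/0.163)·ln[(0.406+0.163·1.69)/(0.406+0.163·0.475)] = 2.491·ln(0.6815/0.4834) = 0.8553 kmol/m³.

0.855 kmol/m³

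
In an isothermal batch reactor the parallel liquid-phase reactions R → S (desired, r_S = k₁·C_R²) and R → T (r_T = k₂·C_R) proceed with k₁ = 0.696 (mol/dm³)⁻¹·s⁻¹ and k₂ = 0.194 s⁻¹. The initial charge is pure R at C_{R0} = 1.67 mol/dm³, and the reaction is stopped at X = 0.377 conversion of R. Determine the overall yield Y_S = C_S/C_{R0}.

C_R = C_{R0}(1−X) = 1.040 mol/dm³.
Along a PFR/batch, dC_T/dC_R = −r_T/(r_S+r_T) = −k₂/(k₂+k₁·C_R).
Integrating from C_{R0} to C_R: C_T = (0.194/0.696)·ln[(0.194+0.696·1.67)/(0.194+0.696·1.04)] = 0.2787·ln(1.356/0.9181) = 0.1088 mol/dm³.
Then C_S = (C_{R0}−C_R) − C_T = 0.6296 − 0.1088 = 0.5208 mol/dm³.
Y_S = C_S/C_{R0} = 0.5208/1.67 = 0.312.

0.312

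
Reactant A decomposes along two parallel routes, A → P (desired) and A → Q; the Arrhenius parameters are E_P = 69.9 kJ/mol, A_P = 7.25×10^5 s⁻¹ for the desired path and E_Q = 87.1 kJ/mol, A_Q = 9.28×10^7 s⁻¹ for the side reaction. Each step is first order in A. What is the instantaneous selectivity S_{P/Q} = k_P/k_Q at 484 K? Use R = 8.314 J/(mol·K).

0.561

Since both paths have the same order in A, the concentration cancels and S_{P/Q} = k_P/k_Q = (A_P/A_Q)·exp[(E_Q−E_P)/(RT)].
(E_Q−E_P)/(RT) = (87.1−69.9)×10³/(8.314×484) = 17200/4024 = 4.274.
k_P/k_Q = (7.25×10^5/9.28×10^7)·exp(4.274) = 0.007812 × 71.84 = 0.561.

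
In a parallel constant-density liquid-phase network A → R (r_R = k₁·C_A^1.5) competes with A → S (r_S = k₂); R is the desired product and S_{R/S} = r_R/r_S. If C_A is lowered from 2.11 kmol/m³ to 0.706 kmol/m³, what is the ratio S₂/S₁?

0.194

S_{R/S} = (k₁/k₂)·C_A^1.5, so S₂/S₁ = (C_{A,2}/C_{A,1})^1.5.
= (0.706/2.11)^1.5 = (0.3346)^1.5 = 0.194.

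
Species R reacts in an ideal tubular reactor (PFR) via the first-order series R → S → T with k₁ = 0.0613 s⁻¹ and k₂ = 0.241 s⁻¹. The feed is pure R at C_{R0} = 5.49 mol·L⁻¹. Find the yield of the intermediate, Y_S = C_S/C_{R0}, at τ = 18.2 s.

0.108

For first-order series with pure R initially, C_S(τ) = k₁C_{R0}/(k₂−k₁)·(e^(−k₁τ) − e^(−k₂τ)).
e^(−k₁τ) = e^(−0.0613×18.2) = e^(−1.116) = 0.3277; e^(−k₂τ) = e^(−4.386) = 0.01245.
C_S = 0.0613×5.49/(0.241−0.0613) × (0.3277−0.01245) = 1.873×0.3153 = 0.5904 mol·L⁻¹.
Y_S = C_S/C_{R0} = 0.5904/5.49 = 0.108.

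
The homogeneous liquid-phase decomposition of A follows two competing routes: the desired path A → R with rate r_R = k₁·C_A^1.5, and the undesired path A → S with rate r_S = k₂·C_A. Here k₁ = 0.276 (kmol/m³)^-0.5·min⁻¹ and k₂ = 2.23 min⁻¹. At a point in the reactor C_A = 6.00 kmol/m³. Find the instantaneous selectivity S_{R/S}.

S_{R/S} = r_R/r_S = (k₁·C_A^1.5)/(k₂·C_A) = (k₁/k₂)·C_A^0.5.
= (0.276×6.000^1.5) / (2.23×6.000) = 4.056/13.38 = 0.303.

0.303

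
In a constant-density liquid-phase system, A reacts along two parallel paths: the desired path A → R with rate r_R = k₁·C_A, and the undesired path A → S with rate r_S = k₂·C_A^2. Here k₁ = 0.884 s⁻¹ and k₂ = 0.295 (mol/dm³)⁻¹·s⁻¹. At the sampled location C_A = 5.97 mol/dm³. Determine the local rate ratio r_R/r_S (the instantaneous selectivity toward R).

S_{R/S} = r_R/r_S = (k₁·C_A)/(k₂·C_A^2) = (k₁/k₂)·C_A⁻¹.
= (0.884×5.970) / (0.295×5.970^2) = 5.277/10.51 = 0.502.
The undesired path is higher order in A, so low C_A (CSTR or dilute feed) favours R.

0.502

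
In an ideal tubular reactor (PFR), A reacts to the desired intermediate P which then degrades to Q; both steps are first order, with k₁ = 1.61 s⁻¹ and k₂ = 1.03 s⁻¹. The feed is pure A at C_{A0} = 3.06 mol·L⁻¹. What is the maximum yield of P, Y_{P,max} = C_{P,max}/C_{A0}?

At the optimum, C_{P,max}/C_{A0} = (k₁/k₂)^[k₂/(k₂−k₁)].
= (1.61/1.03)^(1.03/(1.03−1.61)) = (1.563)^(-1.776) = 0.4524.

0.452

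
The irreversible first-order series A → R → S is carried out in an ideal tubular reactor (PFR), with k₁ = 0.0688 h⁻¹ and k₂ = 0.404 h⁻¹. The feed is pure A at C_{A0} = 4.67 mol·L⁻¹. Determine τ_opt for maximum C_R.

5.28 h

The intermediate peaks when r₁ = r₂, i.e. k₁e^(−k₁τ) = k₂e^(−k₂τ), giving τ_opt = ln(k₂/k₁)/(k₂−k₁).
= ln(0.404/0.0688)/(0.404−0.0688) = ln(5.872)/0.3352 = 1.770/0.3352 = 5.28 h.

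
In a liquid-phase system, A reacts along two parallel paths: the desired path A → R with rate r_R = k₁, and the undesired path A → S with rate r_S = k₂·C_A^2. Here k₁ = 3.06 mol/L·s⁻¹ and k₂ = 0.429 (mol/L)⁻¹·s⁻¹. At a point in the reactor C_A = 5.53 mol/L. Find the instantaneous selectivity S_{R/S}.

S_{R/S} = r_R/r_S = (k₁)/(k₂·C_A^2) = (k₁/k₂)·C_A^-2.
= (3.06) / (0.429×5.530^2) = 3.060/13.12 = 0.233.
The undesired path is higher order in A, so low C_A (CSTR or dilute feed) favours R.

0.233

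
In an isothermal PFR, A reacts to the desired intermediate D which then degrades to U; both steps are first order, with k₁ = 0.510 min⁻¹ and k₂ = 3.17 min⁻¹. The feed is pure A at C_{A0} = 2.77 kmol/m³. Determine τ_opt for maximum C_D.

0.687 min

Setting dC_D/dτ = 0 gives τ_opt = ln(k₂/k₁)/(k₂−k₁).
= ln(3.17/0.510)/(3.17−0.510) = ln(6.216)/2.660 = 1.827/2.660 = 0.687 min.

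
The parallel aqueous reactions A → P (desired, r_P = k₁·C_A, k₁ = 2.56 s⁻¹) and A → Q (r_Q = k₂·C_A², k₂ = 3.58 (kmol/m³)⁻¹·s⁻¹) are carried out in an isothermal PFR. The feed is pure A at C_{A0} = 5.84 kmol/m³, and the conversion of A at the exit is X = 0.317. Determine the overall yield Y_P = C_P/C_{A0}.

0.0406

C_A = C_{A0}(1−X) = 3.989 kmol/m³.
Along a PFR/batch, dC_P/dC_A = −r_P/(r_P+r_Q) = −k₁/(k₁+k₂·C_A).
Integrating from C_{A0} to C_A: C_P = (2.56/3.58)·ln[(2.56+3.58·5.84)/(2.56+3.58·3.99)] = 0.7151·ln(23.47/16.84) = 0.2373 kmol/m³.
Y_P = C_P/C_{A0} = 0.2373/5.84 = 0.0406.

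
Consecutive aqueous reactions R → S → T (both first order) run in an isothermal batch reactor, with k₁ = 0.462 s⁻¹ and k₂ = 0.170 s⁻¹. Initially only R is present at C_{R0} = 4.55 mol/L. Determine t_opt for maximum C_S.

3.42 s

The intermediate peaks when r₁ = r₂, i.e. k₁e^(−k₁t) = k₂e^(−k₂t), giving t_opt = ln(k₂/k₁)/(k₂−k₁).
= ln(0.170/0.462)/(0.170−0.462) = ln(0.3680)/-0.2920 = -0.9998/-0.2920 = 3.42 s.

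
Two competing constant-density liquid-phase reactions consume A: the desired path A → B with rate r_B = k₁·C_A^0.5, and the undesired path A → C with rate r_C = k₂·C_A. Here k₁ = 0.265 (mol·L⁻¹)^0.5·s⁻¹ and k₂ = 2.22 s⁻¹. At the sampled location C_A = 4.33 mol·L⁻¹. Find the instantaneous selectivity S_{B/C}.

0.0574

S_{B/C} = r_B/r_C = (k₁·C_A^0.5)/(k₂·C_A) = (k₁/k₂)·C_A^-0.5.
= (0.265×4.330^0.5) / (2.22×4.330) = 0.5514/9.613 = 0.0574.
The undesired path is higher order in A, so low C_A (CSTR or dilute feed) favours B.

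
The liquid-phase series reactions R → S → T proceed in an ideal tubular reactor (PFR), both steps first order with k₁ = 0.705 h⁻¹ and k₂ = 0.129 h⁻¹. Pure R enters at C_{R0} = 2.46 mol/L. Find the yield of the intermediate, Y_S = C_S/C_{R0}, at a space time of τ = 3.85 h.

The intermediate concentration in a first-order A→B→C sequence is C_S = k₁C_{R0}(e^(−k₁τ) − e^(−k₂τ))/(k₂−k₁).
e^(−k₁τ) = e^(−0.705×3.85) = e^(−2.714) = 0.06625; e^(−k₂τ) = e^(−0.4967) = 0.6086.
C_S = 0.705×2.46/(0.129−0.705) × (0.06625−0.6086) = (-3.011)×(-0.5423) = 1.633 mol/L.
Y_S = C_S/C_{R0} = 1.633/2.46 = 0.664.

0.664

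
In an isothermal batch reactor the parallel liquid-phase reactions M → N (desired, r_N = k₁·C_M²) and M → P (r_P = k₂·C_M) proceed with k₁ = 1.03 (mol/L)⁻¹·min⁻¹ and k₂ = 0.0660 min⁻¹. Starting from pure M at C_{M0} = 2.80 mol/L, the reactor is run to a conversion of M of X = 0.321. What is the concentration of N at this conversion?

C_M = C_{M0}(1−X) = 1.901 mol/L.
Along a PFR/batch, dC_P/dC_M = −r_P/(r_N+r_P) = −k₂/(k₂+k₁·C_M).
Integrating from C_{M0} to C_M: C_P = (0.0660/1.03)·ln[(0.0660+1.03·2.80)/(0.0660+1.03·1.90)] = 0.06408·ln(2.950/2.024) = 0.02413 mol/L.
Then C_N = (C_{M0}−C_M) − C_P = 0.8988 − 0.02413 = 0.8747 mol/L.

0.875 mol/L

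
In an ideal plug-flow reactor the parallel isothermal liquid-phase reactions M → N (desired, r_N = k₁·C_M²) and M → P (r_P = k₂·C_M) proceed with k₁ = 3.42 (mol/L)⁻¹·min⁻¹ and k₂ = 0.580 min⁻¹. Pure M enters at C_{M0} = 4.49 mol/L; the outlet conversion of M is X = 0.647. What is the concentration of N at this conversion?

2.74 mol/L

C_M = C_{M0}(1−X) = 1.585 mol/L.
Along a PFR/batch, dC_P/dC_M = −r_P/(r_N+r_P) = −k₂/(k₂+k₁·C_M).
Integrating from C_{M0} to C_M: C_P = (0.580/3.42)·ln[(0.580+3.42·4.49)/(0.580+3.42·1.58)] = 0.1696·ln(15.94/6.001) = 0.1656 mol/L.
Then C_N = (C_{M0}−C_M) − C_P = 2.905 − 0.1656 = 2.739 mol/L.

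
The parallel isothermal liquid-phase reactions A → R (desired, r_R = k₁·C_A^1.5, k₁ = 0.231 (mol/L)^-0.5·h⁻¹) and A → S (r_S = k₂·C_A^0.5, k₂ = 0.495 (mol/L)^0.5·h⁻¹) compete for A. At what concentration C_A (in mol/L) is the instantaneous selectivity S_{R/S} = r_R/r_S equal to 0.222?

S_{R/S} = (k₁/k₂)·C_A ⇒ C_A = S·k₂/k₁.
= 0.222×0.495/0.231 = 0.476 mol/L.

0.476 mol/L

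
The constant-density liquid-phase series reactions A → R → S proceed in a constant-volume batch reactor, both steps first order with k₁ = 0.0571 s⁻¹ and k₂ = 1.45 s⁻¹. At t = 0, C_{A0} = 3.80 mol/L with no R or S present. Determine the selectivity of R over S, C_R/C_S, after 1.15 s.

Solving the coupled first-order balances gives C_R(t) = [k₁/(k₂−k₁)]·C_{A0}·(e^(−k₁t) − e^(−k₂t)).
e^(−k₁t) = e^(−0.0571×1.15) = e^(−0.06566) = 0.9364; e^(−k₂t) = e^(−1.667) = 0.1887.
C_R = 0.0571×3.80/(1.45−0.0571) × (0.9364−0.1887) = 0.1558×0.7477 = 0.1165 mol/L.
C_A = C_{A0}e^(−k₁t) = 3.558 mol/L, so C_S = C_{A0}−C_A−C_R = 0.1250 mol/L; C_R/C_S = 0.932.

0.932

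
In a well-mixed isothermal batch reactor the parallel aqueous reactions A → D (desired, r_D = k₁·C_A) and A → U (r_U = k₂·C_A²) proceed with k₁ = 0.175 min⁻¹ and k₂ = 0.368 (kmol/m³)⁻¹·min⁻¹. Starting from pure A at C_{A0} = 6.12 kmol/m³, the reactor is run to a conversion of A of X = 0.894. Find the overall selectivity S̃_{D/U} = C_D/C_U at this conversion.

0.182

C_A = C_{A0}(1−X) = 0.6487 kmol/m³.
Along a PFR/batch, dC_D/dC_A = −r_D/(r_D+r_U) = −k₁/(k₁+k₂·C_A).
Integrating from C_{A0} to C_A: C_D = (0.175/0.368)·ln[(0.175+0.368·6.12)/(0.175+0.368·0.649)] = 0.4755·ln(2.427/0.4137) = 0.8414 kmol/m³.
C_U = (C_{A0}−C_A)−C_D = 4.630 kmol/m³; S̃_{D/U} = 0.8414/4.630 = 0.182.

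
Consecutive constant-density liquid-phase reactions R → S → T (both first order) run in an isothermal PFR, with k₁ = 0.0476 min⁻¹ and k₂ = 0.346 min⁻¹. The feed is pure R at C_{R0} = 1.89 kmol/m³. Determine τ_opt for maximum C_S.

6.65 min

Setting dC_S/dτ = 0 gives τ_opt = ln(k₂/k₁)/(k₂−k₁).
= ln(0.346/0.0476)/(0.346−0.0476) = ln(7.269)/0.2984 = 1.984/0.2984 = 6.65 min.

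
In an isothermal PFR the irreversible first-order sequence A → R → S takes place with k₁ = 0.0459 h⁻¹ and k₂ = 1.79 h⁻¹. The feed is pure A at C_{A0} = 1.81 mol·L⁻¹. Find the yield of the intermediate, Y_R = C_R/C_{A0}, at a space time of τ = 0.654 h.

0.0174

For first-order series with pure A initially, C_R(τ) = k₁C_{A0}/(k₂−k₁)·(e^(−k₁τ) − e^(−k₂τ)).
e^(−k₁τ) = e^(−0.0459×0.654) = e^(−0.03002) = 0.9704; e^(−k₂τ) = e^(−1.171) = 0.3102.
C_R = 0.0459×1.81/(1.79−0.0459) × (0.9704−0.3102) = 0.04763×0.6603 = 0.03145 mol·L⁻¹.
Y_R = C_R/C_{A0} = 0.03145/1.81 = 0.0174.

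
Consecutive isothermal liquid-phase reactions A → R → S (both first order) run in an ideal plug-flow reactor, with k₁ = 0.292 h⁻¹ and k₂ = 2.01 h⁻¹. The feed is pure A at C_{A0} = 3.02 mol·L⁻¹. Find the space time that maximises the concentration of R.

1.12 h

Setting dC_R/dτ = 0 gives τ_opt = ln(k₂/k₁)/(k₂−k₁).
= ln(2.01/0.292)/(2.01−0.292) = ln(6.884)/1.718 = 1.929/1.718 = 1.12 h.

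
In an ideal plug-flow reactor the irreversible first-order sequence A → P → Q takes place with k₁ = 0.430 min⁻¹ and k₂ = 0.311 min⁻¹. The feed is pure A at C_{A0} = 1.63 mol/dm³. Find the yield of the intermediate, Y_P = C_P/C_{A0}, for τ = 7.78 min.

0.194

Solving the coupled first-order balances gives C_P(τ) = [k₁/(k₂−k₁)]·C_{A0}·(e^(−k₁τ) − e^(−k₂τ)).
e^(−k₁τ) = e^(−0.430×7.78) = e^(−3.345) = 0.03525; e^(−k₂τ) = e^(−2.420) = 0.08896.
C_P = 0.430×1.63/(0.311−0.430) × (0.03525−0.08896) = (-5.890)×(-0.05371) = 0.3164 mol/dm³.
Y_P = C_P/C_{A0} = 0.3164/1.63 = 0.194.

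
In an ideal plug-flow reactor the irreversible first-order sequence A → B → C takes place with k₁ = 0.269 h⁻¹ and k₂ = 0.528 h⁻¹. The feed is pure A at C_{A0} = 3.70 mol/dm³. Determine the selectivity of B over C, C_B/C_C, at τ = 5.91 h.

0.263

Solving the coupled first-order balances gives C_B(τ) = [k₁/(k₂−k₁)]·C_{A0}·(e^(−k₁τ) − e^(−k₂τ)).
e^(−k₁τ) = e^(−0.269×5.91) = e^(−1.590) = 0.2040; e^(−k₂τ) = e^(−3.120) = 0.04414.
C_B = 0.269×3.70/(0.528−0.269) × (0.2040−0.04414) = 3.843×0.1598 = 0.6142 mol/dm³.
C_A = C_{A0}e^(−k₁τ) = 0.7547 mol/dm³, so C_C = C_{A0}−C_A−C_B = 2.331 mol/dm³; C_B/C_C = 0.263.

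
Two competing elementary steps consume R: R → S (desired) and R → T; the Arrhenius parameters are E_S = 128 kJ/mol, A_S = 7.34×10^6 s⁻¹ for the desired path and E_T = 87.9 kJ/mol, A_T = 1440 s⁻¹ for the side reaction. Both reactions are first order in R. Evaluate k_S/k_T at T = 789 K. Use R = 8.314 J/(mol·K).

11.3

Since both paths have the same order in R, the concentration cancels and S_{S/T} = k_S/k_T = (A_S/A_T)·exp[(E_T−E_S)/(RT)].
(E_T−E_S)/(RT) = (87.9−128)×10³/(8.314×789) = -40100/6560 = -6.113.
k_S/k_T = (7.34×10^6/1440)·exp(-6.113) = 5097 × 0.002214 = 11.3.
Since E_S > E_T, raising the temperature improves selectivity toward S.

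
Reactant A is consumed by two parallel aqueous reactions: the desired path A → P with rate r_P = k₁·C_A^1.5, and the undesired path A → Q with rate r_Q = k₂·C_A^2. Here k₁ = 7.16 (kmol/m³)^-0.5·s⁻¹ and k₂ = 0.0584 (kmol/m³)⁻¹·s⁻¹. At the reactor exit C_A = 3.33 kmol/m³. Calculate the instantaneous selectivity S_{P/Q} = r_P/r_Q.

S_{P/Q} = r_P/r_Q = (k₁·C_A^1.5)/(k₂·C_A^2) = (k₁/k₂)·C_A^-0.5.
= (7.16×3.330^1.5) / (0.0584×3.330^2) = 43.51/0.6476 = 67.2.
The undesired path is higher order in A, so low C_A (CSTR or dilute feed) favours P.

67.2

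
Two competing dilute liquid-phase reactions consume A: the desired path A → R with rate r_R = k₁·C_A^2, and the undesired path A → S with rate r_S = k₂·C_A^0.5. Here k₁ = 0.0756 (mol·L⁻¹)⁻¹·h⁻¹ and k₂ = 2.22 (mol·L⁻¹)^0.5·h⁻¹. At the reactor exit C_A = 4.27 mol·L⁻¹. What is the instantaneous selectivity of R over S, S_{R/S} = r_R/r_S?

S_{R/S} = r_R/r_S = (k₁·C_A^2)/(k₂·C_A^0.5) = (k₁/k₂)·C_A^1.5.
= (0.0756×4.270^2) / (2.22×4.270^0.5) = 1.378/4.587 = 0.300.
Since the desired path is higher order in A, keeping C_A high (PFR or concentrated feed) favours R.

0.300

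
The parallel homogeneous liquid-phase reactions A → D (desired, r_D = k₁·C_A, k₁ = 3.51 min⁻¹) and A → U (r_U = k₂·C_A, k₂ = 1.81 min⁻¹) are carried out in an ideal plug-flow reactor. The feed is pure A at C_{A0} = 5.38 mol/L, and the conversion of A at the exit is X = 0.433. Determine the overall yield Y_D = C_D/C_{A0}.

0.286

C_A = C_{A0}(1−X) = 3.050 mol/L.
Both paths are first order in A, so the instantaneous fraction to D is constant: dC_D/d(−C_A) = k₁/(k₁+k₂) = 0.6598.
C_D = 0.6598·(C_{A0}−C_A) = 0.6598×2.330 = 1.54 mol/L.
Y_D = C_D/C_{A0} = 1.537/5.38 = 0.286.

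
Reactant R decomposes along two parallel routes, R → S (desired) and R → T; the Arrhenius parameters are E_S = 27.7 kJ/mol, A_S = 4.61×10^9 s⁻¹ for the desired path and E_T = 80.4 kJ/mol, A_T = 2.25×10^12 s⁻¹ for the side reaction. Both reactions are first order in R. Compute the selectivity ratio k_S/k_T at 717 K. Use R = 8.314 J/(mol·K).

14.2

Since both paths have the same order in R, the concentration cancels and S_{S/T} = k_S/k_T = (A_S/A_T)·exp[(E_T−E_S)/(RT)].
(E_T−E_S)/(RT) = (80.4−27.7)×10³/(8.314×717) = 52700/5961 = 8.841.
k_S/k_T = (4.61×10^9/2.25×10^12)·exp(8.841) = 0.002049 × 6909 = 14.2.
Since E_S < E_T, lowering the temperature improves selectivity toward S.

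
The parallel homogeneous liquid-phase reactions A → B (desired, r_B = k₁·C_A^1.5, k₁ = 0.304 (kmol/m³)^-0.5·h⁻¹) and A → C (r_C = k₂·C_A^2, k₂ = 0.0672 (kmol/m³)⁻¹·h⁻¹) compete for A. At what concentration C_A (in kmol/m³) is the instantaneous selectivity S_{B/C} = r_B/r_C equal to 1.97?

S_{B/C} = (k₁/k₂)·C_A^-0.5 ⇒ C_A = (S·k₂/k₁)^(-2).
= (1.97×0.0672/0.304)^(-2) = (0.4355)^(-2) = 5.27 kmol/m³.

5.27 kmol/m³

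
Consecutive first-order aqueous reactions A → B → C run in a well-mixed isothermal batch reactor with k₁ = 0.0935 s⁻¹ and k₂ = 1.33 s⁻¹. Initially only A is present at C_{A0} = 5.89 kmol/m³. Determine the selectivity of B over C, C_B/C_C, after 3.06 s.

0.287

For first-order series with pure A initially, C_B(t) = k₁C_{A0}/(k₂−k₁)·(e^(−k₁t) − e^(−k₂t)).
e^(−k₁t) = e^(−0.0935×3.06) = e^(−0.2861) = 0.7512; e^(−k₂t) = e^(−4.070) = 0.01708.
C_B = 0.0935×5.89/(1.33−0.0935) × (0.7512−0.01708) = 0.4454×0.7341 = 0.3270 kmol/m³.
C_A = C_{A0}e^(−k₁t) = 4.424 kmol/m³, so C_C = C_{A0}−C_A−C_B = 1.139 kmol/m³; C_B/C_C = 0.287.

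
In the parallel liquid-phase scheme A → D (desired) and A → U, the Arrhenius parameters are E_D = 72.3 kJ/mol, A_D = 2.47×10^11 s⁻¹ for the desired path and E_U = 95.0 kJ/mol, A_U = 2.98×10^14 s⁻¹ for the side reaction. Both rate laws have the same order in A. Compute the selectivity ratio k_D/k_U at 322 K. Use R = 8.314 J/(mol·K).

With equal orders, S_{D/U} = k_D/k_U = (A_D/A_U)·exp[(E_U−E_D)/(RT)].
(E_U−E_D)/(RT) = (95.0−72.3)×10³/(8.314×322) = 22700/2677 = 8.479.
k_D/k_U = (2.47×10^11/2.98×10^14)·exp(8.479) = 8.289×10^-4 × 4814 = 3.99.
Since E_D < E_U, lowering the temperature improves selectivity toward D.

3.99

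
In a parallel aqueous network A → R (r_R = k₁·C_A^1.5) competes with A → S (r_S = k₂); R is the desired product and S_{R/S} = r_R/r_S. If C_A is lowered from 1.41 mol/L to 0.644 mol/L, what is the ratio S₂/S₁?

0.309

S_{R/S} = (k₁/k₂)·C_A^1.5, so S₂/S₁ = (C_{A,2}/C_{A,1})^1.5.
= (0.644/1.41)^1.5 = (0.4567)^1.5 = 0.309.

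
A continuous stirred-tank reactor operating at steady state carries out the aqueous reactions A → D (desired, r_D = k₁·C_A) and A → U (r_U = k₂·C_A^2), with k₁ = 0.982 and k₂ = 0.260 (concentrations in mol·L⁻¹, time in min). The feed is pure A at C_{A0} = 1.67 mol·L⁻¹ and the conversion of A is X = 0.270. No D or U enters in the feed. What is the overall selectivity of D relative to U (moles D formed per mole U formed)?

3.10

Exit C_A = C_{A0}(1−X) = 1.67×0.730 = 1.219 mol·L⁻¹.
In a CSTR the entire volume is at exit conditions, so r_D = 0.982×1.219 = 1.197 and r_U = 0.260×1.219^2 = 0.3864.
Overall selectivity = C_D/C_U = r_Dτ/(r_Uτ) = r_D/r_U = 3.10.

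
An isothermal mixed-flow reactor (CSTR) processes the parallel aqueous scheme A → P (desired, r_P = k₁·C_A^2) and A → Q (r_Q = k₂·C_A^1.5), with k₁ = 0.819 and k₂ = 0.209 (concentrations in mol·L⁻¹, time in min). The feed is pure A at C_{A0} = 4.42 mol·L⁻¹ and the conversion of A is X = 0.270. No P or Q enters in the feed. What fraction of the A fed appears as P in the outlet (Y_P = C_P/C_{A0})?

0.236

Exit C_A = C_{A0}(1−X) = 4.42×0.730 = 3.227 mol·L⁻¹.
Rates in a CSTR are evaluated at the outlet concentration: r_P = 0.819×3.227^2 = 8.527, r_Q = 0.209×3.227^1.5 = 1.211.
Fraction of consumed A going to P: r_P/(r_P+r_Q) = 0.8756.
C_P = 0.8756·C_{A0}·X = 0.8756×4.42×0.270 = 1.04 mol·L⁻¹; Y_P = C_P/C_{A0} = 0.236.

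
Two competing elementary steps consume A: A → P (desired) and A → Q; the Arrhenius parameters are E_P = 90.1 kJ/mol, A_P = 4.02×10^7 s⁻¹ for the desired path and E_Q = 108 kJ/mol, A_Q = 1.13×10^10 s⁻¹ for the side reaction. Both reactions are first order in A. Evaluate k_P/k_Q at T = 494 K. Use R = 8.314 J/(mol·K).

k_P/k_Q = (A_P/A_Q)·exp[−(E_P−E_Q)/(RT)] = (A_P/A_Q)·exp[(E_Q−E_P)/(RT)].
(E_Q−E_P)/(RT) = (108−90.1)×10³/(8.314×494) = 17900/4107 = 4.358.
k_P/k_Q = (4.02×10^7/1.13×10^10)·exp(4.358) = 0.003558 × 78.12 = 0.278.
Since E_P < E_Q, lowering the temperature improves selectivity toward P.

0.278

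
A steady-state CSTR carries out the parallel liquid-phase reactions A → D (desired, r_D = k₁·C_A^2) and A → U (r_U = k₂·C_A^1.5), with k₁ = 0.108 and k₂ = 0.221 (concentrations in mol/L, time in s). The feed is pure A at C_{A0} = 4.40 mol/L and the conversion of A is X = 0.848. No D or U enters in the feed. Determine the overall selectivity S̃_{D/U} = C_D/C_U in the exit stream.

0.400

Exit C_A = C_{A0}(1−X) = 4.40×0.152 = 0.6688 mol/L.
In a CSTR the entire volume is at exit conditions, so r_D = 0.108×0.6688^2 = 0.04831 and r_U = 0.221×0.6688^1.5 = 0.1209.
Overall selectivity = C_D/C_U = r_Dτ/(r_Uτ) = r_D/r_U = 0.400.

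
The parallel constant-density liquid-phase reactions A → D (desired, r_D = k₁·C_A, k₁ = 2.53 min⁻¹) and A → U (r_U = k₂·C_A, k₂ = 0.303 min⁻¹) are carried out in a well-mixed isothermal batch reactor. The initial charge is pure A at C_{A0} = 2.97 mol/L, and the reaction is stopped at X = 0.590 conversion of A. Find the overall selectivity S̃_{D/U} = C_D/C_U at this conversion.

8.35

C_A = C_{A0}(1−X) = 1.218 mol/L.
Both paths are first order in A, so the instantaneous fraction to D is constant: dC_D/d(−C_A) = k₁/(k₁+k₂) = 0.8930.
C_D = 0.8930·(C_{A0}−C_A) = 0.8930×1.752 = 1.56 mol/L.
C_U = (C_{A0}−C_A)−C_D = 0.1874 mol/L; S̃_{D/U} = 1.565/0.1874 = 8.35.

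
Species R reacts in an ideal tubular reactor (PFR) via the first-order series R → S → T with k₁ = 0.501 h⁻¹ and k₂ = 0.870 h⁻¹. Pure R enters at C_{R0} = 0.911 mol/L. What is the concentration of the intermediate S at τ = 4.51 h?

The intermediate concentration in a first-order A→B→C sequence is C_S = k₁C_{R0}(e^(−k₁τ) − e^(−k₂τ))/(k₂−k₁).
e^(−k₁τ) = e^(−0.501×4.51) = e^(−2.260) = 0.1044; e^(−k₂τ) = e^(−3.924) = 0.01977.
C_S = 0.501×0.911/(0.870−0.501) × (0.1044−0.01977) = 1.237×0.08463 = 0.1047 mol/L.

0.105 mol/L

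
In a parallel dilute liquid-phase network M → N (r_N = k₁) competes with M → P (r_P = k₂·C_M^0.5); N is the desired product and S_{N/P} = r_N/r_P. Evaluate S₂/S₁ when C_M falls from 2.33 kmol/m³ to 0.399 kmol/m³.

2.42

S_{N/P} = (k₁/k₂)·C_M^-0.5, so S₂/S₁ = (C_{M,2}/C_{M,1})^-0.5.
= (0.399/2.33)^(-0.5) = (0.1712)^(-0.5) = 2.42.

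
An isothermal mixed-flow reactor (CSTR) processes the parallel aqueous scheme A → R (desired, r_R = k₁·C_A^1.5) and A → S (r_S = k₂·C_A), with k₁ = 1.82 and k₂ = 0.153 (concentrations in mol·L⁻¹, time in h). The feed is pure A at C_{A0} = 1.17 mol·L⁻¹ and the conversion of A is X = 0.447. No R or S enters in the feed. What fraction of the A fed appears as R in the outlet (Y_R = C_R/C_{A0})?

0.405

Exit C_A = C_{A0}(1−X) = 1.17×0.553 = 0.6470 mol·L⁻¹.
Rates in a CSTR are evaluated at the outlet concentration: r_R = 1.82×0.6470^1.5 = 0.9472, r_S = 0.153×0.6470 = 0.09899.
Fraction of consumed A going to R: r_R/(r_R+r_S) = 0.9054.
C_R = 0.9054·C_{A0}·X = 0.9054×1.17×0.447 = 0.474 mol·L⁻¹; Y_R = C_R/C_{A0} = 0.405.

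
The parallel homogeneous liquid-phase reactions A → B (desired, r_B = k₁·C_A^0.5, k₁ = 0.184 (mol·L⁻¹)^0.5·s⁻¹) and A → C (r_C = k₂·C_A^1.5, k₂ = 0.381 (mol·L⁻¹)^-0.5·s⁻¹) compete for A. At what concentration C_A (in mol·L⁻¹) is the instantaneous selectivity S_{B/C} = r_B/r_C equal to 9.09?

S_{B/C} = (k₁/k₂)·C_A⁻¹ ⇒ C_A = (S·k₂/k₁)^(-1).
= (9.09×0.381/0.184)^(-1) = (18.82)^(-1) = 0.0531 mol·L⁻¹.

0.0531 mol·L⁻¹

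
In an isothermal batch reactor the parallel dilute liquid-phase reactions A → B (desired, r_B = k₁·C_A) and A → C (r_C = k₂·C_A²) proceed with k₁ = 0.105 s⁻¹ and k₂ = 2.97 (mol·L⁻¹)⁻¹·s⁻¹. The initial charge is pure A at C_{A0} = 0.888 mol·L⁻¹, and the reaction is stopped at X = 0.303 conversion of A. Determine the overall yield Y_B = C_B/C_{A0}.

C_A = C_{A0}(1−X) = 0.6189 mol·L⁻¹.
Along a PFR/batch, dC_B/dC_A = −r_B/(r_B+r_C) = −k₁/(k₁+k₂·C_A).
Integrating from C_{A0} to C_A: C_B = (0.105/2.97)·ln[(0.105+2.97·0.888)/(0.105+2.97·0.619)] = 0.03535·ln(2.742/1.943) = 0.01218 mol·L⁻¹.
Y_B = C_B/C_{A0} = 0.01218/0.888 = 0.0137.

0.0137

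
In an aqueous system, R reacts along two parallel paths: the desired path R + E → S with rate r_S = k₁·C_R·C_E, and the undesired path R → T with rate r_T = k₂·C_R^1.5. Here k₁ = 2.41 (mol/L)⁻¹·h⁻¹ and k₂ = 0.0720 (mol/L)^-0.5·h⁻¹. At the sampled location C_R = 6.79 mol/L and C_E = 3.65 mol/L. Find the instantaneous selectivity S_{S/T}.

46.9

S_{S/T} = r_S/r_T = (k₁·C_R·C_E)/(k₂·C_R^1.5) = (k₁/k₂)·C_R^-0.5·C_E.
= (2.41×6.790×3.650) / (0.0720×6.790^1.5) = 59.73/1.274 = 46.9.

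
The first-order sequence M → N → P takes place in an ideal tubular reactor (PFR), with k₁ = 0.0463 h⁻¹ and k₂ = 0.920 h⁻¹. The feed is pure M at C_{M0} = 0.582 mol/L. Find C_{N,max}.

Evaluating C_N at τ_opt = ln(k₂/k₁)/(k₂−k₁) gives C_{N,max}/C_{M0} = (k₁/k₂)^[k₂/(k₂−k₁)].
= (0.0463/0.920)^(0.920/(0.920−0.0463)) = (0.05033)^(1.053) = 0.04295.
C_{N,max} = 0.04295×0.582 = 0.0250 mol/L.

0.0250 mol/L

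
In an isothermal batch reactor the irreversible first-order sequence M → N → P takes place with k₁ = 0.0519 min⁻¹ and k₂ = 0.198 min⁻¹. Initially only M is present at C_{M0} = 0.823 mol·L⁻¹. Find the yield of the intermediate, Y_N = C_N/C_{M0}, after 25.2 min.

0.0936

For first-order series with pure M initially, C_N(t) = k₁C_{M0}/(k₂−k₁)·(e^(−k₁t) − e^(−k₂t)).
e^(−k₁t) = e^(−0.0519×25.2) = e^(−1.308) = 0.2704; e^(−k₂t) = e^(−4.990) = 0.006808.
C_N = 0.0519×0.823/(0.198−0.0519) × (0.2704−0.006808) = 0.2924×0.2636 = 0.07706 mol·L⁻¹.
Y_N = C_N/C_{M0} = 0.07706/0.823 = 0.0936.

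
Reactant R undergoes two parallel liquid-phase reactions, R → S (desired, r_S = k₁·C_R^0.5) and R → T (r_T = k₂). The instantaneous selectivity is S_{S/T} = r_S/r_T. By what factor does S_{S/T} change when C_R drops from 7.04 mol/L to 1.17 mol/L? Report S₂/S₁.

0.408

S_{S/T} = (k₁/k₂)·C_R^0.5, so S₂/S₁ = (C_{R,2}/C_{R,1})^0.5.
= (1.17/7.04)^0.5 = (0.1662)^0.5 = 0.408.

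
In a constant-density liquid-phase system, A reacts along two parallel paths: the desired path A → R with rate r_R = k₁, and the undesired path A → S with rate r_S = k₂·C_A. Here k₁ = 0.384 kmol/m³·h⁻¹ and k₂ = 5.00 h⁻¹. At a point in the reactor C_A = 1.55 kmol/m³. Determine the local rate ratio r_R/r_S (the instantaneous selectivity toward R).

0.0495

S_{R/S} = r_R/r_S = (k₁)/(k₂·C_A) = (k₁/k₂)·C_A⁻¹.
= (0.384) / (5.00×1.550) = 0.3840/7.750 = 0.0495.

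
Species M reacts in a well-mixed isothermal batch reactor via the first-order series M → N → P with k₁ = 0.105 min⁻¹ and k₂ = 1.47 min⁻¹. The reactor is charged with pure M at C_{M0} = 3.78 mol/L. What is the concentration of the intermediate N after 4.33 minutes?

The intermediate concentration in a first-order A→B→C sequence is C_N = k₁C_{M0}(e^(−k₁t) − e^(−k₂t))/(k₂−k₁).
e^(−k₁t) = e^(−0.105×4.33) = e^(−0.4546) = 0.6347; e^(−k₂t) = e^(−6.365) = 0.001721.
C_N = 0.105×3.78/(1.47−0.105) × (0.6347−0.001721) = 0.2908×0.6329 = 0.1840 mol/L.

0.184 mol/L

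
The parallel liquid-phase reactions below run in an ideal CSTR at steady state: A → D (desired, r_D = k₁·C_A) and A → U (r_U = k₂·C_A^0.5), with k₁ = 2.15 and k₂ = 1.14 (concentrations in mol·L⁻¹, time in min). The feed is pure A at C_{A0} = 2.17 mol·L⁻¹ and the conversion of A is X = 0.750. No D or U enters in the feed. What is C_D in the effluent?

Exit C_A = C_{A0}(1−X) = 2.17×0.250 = 0.5425 mol·L⁻¹.
Rates in a CSTR are evaluated at the outlet concentration: r_D = 2.15×0.5425 = 1.166, r_U = 1.14×0.5425^0.5 = 0.8397.
Fraction of consumed A going to D: r_D/(r_D+r_U) = 0.5814.
C_D = 0.5814·C_{A0}·X = 0.5814×2.17×0.750 = 0.946 mol·L⁻¹.

0.946 mol·L⁻¹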